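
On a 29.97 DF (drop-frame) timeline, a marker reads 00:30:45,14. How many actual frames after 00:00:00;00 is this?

55310

As if non-drop at 30 labels/s: (0 × 3600 + 30 × 60 + 45) × 30 + 14 = 55364.
Minute boundaries passed: 30; those not divisible by 10: 30 − 3 = 27; dropped labels = 2 × 27 = 54.
Actual frame index = 55364 − 54 = 55310.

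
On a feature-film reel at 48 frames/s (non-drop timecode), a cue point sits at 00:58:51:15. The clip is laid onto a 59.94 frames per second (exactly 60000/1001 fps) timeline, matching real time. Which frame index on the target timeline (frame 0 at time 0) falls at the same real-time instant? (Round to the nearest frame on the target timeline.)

Source frame index: (0×3600 + 58×60 + 51) × 48 + 15 = 169503.
Real time: 169503 / (48) = 56501/16 s.
Target frame: (56501/16) × (60000/1001) = 211878750/1001 ≈ 211667.083 → 211667.

frame 211667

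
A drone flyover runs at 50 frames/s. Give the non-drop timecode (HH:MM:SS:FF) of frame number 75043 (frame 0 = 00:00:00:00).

75043 ÷ 50 = 1500 full seconds, remainder 43 frames.
1500 s = 0 h 25 min 0 s.
Timecode: 00:25:00:43.

00:25:00:43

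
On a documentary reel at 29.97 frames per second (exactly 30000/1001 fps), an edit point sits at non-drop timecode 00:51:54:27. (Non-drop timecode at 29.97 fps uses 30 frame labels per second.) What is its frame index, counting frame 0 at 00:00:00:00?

93447

Total seconds to the label: (0 × 3600 + 51 × 60 + 54) = 3114.
Frame index = 3114 × 30 + 27 = 93447.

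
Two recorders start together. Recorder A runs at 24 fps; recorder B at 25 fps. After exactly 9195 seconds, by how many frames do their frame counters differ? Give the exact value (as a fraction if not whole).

A emits 24 × 9195 = 220680 frames; B emits 25 × 9195 = 229875.
Difference = 9195 frames; B is ahead of A.

9195 frames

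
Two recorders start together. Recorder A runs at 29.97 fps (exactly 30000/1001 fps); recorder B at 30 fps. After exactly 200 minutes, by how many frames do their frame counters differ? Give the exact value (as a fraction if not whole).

200 min = 12000 s.
A emits 30000/1001 × 12000 = 360000000/1001 frames; B emits 30 × 12000 = 360000.
Difference = 360000/1001 frames (≈ 359.6404); B is ahead of A.

360000/1001 frames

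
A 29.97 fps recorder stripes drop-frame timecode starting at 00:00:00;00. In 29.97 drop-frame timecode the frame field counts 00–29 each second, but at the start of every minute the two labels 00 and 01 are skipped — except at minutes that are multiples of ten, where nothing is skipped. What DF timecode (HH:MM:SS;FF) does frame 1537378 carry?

Ten DF minutes hold 17982 frames, so frame 1537378 lies in block 85 (frames 1528470–1546451) with 8908 frames into that block.
The block's first minute is 1800 frames and the rest 1798 each; 8908 frames reaches minute 4, so 85 × 18 + 4 × 2 = 1538 labels have been skipped so far.
Adding those back, label number 1537378 + 1538 = 1538916 at 30 labels/s is 51297 s + 6 f = 14 h 14 min 57 s frame 6, i.e. 14:14:57;06.

14:14:57;06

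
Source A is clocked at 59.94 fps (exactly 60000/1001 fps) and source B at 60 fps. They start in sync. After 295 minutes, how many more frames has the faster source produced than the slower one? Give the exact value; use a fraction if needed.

295 min = 17700 s.
A emits 60000/1001 × 17700 = 1062000000/1001 frames; B emits 60 × 17700 = 1062000.
Difference = 1062000/1001 frames (≈ 1060.9391); B is ahead of A.

1062000/1001 frames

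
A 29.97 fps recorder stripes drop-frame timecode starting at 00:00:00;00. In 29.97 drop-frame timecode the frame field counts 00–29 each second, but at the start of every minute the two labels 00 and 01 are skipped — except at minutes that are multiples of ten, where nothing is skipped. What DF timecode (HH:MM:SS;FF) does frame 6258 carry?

00:03:28;24

Ten DF minutes hold 17982 frames, so frame 6258 lies in block 0 (frames 0–17981) with 6258 frames into that block.
The block's first minute is 1800 frames and the rest 1798 each; 6258 frames reaches minute 3, so 0 × 18 + 3 × 2 = 6 labels have been skipped so far.
Adding those back, label number 6258 + 6 = 6264 at 30 labels/s is 208 s + 24 f = 0 h 3 min 28 s frame 24, i.e. 00:03:28;24.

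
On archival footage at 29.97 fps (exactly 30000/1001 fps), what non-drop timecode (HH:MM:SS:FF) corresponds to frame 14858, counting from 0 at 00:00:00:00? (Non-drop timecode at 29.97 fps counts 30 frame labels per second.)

14858 ÷ 30 = 495 full seconds, remainder 8 frames.
495 s = 0 h 8 min 15 s.
Timecode: 00:08:15:08.

00:08:15:08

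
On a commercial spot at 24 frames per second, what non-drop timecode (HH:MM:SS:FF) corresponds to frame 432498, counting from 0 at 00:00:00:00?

432498 ÷ 24 = 18020 full seconds, remainder 18 frames.
18020 s = 5 h 0 min 20 s.
Timecode: 05:00:20:18.

05:00:20:18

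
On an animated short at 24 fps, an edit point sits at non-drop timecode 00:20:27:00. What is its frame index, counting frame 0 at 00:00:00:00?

frame 29448

Total seconds to the label: (0 × 3600 + 20 × 60 + 27) = 1227.
Frame index = 1227 × 24 + 0 = 29448.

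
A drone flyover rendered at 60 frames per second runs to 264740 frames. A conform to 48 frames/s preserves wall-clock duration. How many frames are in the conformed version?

Target frames = source frames × (target rate / source rate) = 264740 × (48)/(60) = 264740 × 4/5 = 211792.

211792 frames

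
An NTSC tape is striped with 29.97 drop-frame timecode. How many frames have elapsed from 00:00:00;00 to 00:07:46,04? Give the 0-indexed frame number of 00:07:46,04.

13970

Complete 10-minute blocks: 0, each 17982 frames → 0.
Remaining 7 whole minutes in the current block: 1800 + 6 × 1798 = 12588 frames.
Within the current minute: 46 × 30 + 4 − 2 = 1382 (labels ;00/;01 skipped at this minute). Total = 0 + 12588 + 1382 = 13970.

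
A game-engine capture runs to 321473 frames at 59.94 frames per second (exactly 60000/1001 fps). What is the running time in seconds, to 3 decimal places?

Running time = 321473 × 1001/60000 = 321794473/60000 s ≈ 5363.241 s.

5363.241 seconds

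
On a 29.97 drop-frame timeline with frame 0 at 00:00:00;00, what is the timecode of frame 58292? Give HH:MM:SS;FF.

Each 10-minute DF block holds 10 × 60 × 30 − 9 × 2 = 17982 frames. 58292 ÷ 17982 → 3 full blocks, remainder 4346.
Within the partial block the first minute is 1800 frames and each further minute 1798, so 2 further minute boundaries passed. Total skipped labels = 18 × 3 + 2 × 2 = 58.
Non-drop label index = 58292 + 58 = 58350; at 30 labels/s that is 00:32:25:00, i.e. DF 00:32:25;00.

00:32:25;00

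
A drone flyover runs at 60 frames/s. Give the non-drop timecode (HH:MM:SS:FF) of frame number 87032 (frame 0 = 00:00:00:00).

87032 ÷ 60 = 1450 full seconds, remainder 32 frames.
1450 s = 0 h 24 min 10 s.
Timecode: 00:24:10:32.

00:24:10:32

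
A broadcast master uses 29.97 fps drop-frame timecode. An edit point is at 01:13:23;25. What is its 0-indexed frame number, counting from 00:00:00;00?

131983

Complete 10-minute blocks: 7, each 17982 frames → 125874.
Remaining 3 whole minutes in the current block: 1800 + 2 × 1798 = 5396 frames.
Within the current minute: 23 × 30 + 25 − 2 = 713 (labels ;00/;01 skipped at this minute). Total = 125874 + 5396 + 713 = 131983.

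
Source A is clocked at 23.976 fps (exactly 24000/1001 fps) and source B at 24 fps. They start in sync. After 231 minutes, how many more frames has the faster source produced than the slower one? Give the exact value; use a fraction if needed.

231 min = 13860 s.
A emits 24000/1001 × 13860 = 4320000/13 frames; B emits 24 × 13860 = 332640.
Difference = 4320/13 frames (≈ 332.3077); B is ahead of A.

4320/13 frames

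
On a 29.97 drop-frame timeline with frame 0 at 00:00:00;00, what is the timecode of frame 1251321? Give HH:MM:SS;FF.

11:35:52;13

Each 10-minute DF block holds 10 × 60 × 30 − 9 × 2 = 17982 frames. 1251321 ÷ 17982 → 69 full blocks, remainder 10563.
Within the partial block the first minute is 1800 frames and each further minute 1798, so 5 further minute boundaries passed. Total skipped labels = 18 × 69 + 2 × 5 = 1252.
Non-drop label index = 1251321 + 1252 = 1252573; at 30 labels/s that is 11:35:52:13, i.e. DF 11:35:52;13.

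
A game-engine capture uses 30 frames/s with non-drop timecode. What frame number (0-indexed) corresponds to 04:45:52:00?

514560

Total seconds to the label: (4 × 3600 + 45 × 60 + 52) = 17152.
Frame index = 17152 × 30 + 0 = 514560.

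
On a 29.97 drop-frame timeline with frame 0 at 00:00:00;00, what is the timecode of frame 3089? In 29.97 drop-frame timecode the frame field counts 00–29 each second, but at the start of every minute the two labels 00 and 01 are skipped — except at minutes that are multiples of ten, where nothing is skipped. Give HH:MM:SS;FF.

00:01:43;01

Each 10-minute DF block holds 10 × 60 × 30 − 9 × 2 = 17982 frames. 3089 ÷ 17982 → 0 full blocks, remainder 3089.
Within the partial block the first minute is 1800 frames and each further minute 1798, so 1 further minute boundary passed. Total skipped labels = 18 × 0 + 2 × 1 = 2.
Non-drop label index = 3089 + 2 = 3091; at 30 labels/s that is 00:01:43:01, i.e. DF 00:01:43;01.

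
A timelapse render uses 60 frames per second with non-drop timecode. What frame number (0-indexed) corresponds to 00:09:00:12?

frame 32412

Total seconds to the label: (0 × 3600 + 9 × 60 + 0) = 540.
Frame index = 540 × 60 + 12 = 32412.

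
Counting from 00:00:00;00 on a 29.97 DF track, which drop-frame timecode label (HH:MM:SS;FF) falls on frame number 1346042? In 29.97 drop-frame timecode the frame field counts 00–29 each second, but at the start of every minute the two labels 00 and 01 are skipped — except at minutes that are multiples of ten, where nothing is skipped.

12:28:33;00

Each 10-minute DF block holds 10 × 60 × 30 − 9 × 2 = 17982 frames. 1346042 ÷ 17982 → 74 full blocks, remainder 15374.
Within the partial block the first minute is 1800 frames and each further minute 1798, so 8 further minute boundaries passed. Total skipped labels = 18 × 74 + 2 × 8 = 1348.
Non-drop label index = 1346042 + 1348 = 1347390; at 30 labels/s that is 12:28:33:00, i.e. DF 12:28:33;00.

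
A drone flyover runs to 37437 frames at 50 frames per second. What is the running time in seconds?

Running time = 37437 / (50) = 748.74 s.

748.74 seconds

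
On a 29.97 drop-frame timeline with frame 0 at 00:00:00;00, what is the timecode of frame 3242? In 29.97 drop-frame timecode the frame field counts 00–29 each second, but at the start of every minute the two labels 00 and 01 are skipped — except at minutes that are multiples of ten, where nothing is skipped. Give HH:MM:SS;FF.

Each 10-minute DF block holds 10 × 60 × 30 − 9 × 2 = 17982 frames. 3242 ÷ 17982 → 0 full blocks, remainder 3242.
Within the partial block the first minute is 1800 frames and each further minute 1798, so 1 further minute boundary passed. Total skipped labels = 18 × 0 + 2 × 1 = 2.
Non-drop label index = 3242 + 2 = 3244; at 30 labels/s that is 00:01:48:04, i.e. DF 00:01:48;04.

00:01:48;04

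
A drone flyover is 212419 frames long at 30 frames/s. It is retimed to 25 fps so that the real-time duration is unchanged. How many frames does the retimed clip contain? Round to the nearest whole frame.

Frames at target rate = 212419 × (25) / (30) = 1062095/6 ≈ 177015.833.
Nearest whole frame: 177016.

177016 frames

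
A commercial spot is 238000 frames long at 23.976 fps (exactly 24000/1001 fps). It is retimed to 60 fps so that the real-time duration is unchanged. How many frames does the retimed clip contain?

595595 frames

Target frames = source frames × (target rate / source rate) = 238000 × (60)/(24000/1001) = 238000 × 1001/400 = 595595.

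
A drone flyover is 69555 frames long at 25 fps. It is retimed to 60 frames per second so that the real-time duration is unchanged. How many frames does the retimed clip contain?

166932 frames

Target frames = source frames × (target rate / source rate) = 69555 × (60)/(25) = 69555 × 12/5 = 166932.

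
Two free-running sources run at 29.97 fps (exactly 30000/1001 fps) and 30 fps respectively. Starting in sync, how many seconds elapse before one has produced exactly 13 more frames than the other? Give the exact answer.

13013/30 seconds

The gap grows by |30 − 30000/1001| = 30/1001 frames per second.
Time for a 13-frame gap: 13 ÷ (30/1001) = 13013/30 s.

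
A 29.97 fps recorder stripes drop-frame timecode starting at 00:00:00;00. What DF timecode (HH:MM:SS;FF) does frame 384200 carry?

Ten DF minutes hold 17982 frames, so frame 384200 lies in block 21 (frames 377622–395603) with 6578 frames into that block.
The block's first minute is 1800 frames and the rest 1798 each; 6578 frames reaches minute 3, so 21 × 18 + 3 × 2 = 384 labels have been skipped so far.
Adding those back, label number 384200 + 384 = 384584 at 30 labels/s is 12819 s + 14 f = 3 h 33 min 39 s frame 14, i.e. 03:33:39;14.

03:33:39;14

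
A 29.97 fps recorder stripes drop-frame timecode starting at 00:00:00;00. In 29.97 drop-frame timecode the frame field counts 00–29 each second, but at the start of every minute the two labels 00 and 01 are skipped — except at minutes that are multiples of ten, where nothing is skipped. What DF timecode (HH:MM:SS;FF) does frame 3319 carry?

Each 10-minute DF block holds 10 × 60 × 30 − 9 × 2 = 17982 frames. 3319 ÷ 17982 → 0 full blocks, remainder 3319.
Within the partial block the first minute is 1800 frames and each further minute 1798, so 1 further minute boundary passed. Total skipped labels = 18 × 0 + 2 × 1 = 2.
Non-drop label index = 3319 + 2 = 3321; at 30 labels/s that is 00:01:50:21, i.e. DF 00:01:50;21.

00:01:50;21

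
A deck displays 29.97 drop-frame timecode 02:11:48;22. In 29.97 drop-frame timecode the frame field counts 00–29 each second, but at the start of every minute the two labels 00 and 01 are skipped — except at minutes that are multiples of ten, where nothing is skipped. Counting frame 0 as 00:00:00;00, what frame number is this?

Complete 10-minute blocks: 13, each 17982 frames → 233766.
Remaining 1 whole minute in the current block: 1800 + 0 × 1798 = 1800 frames.
Within the current minute: 48 × 30 + 22 − 2 = 1460 (labels ;00/;01 skipped at this minute). Total = 233766 + 1800 + 1460 = 237026.

237026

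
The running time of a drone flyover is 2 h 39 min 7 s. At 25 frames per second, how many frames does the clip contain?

2 h 39 min 7 s = 9547 s.
Frames = 9547 × 25 = 238675.

238675 frames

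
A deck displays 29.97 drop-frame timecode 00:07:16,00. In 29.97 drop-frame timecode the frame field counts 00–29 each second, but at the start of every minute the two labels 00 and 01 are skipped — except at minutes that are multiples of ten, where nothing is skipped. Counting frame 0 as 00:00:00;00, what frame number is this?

As if non-drop at 30 labels/s: (0 × 3600 + 7 × 60 + 16) × 30 + 0 = 13080.
Minute boundaries passed: 7; those not divisible by 10: 7 − 0 = 7; dropped labels = 2 × 7 = 14.
Actual frame index = 13080 − 14 = 13066.

13066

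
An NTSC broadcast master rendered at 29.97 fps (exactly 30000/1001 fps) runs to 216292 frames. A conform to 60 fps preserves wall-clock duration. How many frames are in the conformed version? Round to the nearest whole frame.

433017 frames

Frames at target rate = 216292 × (60) / (30000/1001) = 54127073/125 ≈ 433016.584.
Nearest whole frame: 433017.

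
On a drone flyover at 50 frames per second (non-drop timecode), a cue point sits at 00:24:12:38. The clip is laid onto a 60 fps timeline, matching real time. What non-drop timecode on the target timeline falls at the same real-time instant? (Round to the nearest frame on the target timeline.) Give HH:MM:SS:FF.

00:24:12:46

Source frame index: (0×3600 + 24×60 + 12) × 50 + 38 = 72638.
Real time: 72638 / (50) = 36319/25 s.
Target frame: (36319/25) × (60) = 435828/5 ≈ 87165.600 → 87166.
At 60 labels/s: frame 87166 → 00:24:12:46.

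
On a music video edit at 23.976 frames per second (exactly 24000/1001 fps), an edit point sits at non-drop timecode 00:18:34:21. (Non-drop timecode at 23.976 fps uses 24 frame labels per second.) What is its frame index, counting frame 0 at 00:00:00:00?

26757

Total seconds to the label: (0 × 3600 + 18 × 60 + 34) = 1114.
Frame index = 1114 × 24 + 21 = 26757.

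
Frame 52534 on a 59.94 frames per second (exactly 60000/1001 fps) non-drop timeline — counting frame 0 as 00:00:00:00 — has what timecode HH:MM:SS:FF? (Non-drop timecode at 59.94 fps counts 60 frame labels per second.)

52534 ÷ 60 = 875 full seconds, remainder 34 frames.
875 s = 0 h 14 min 35 s.
Timecode: 00:14:35:34.

00:14:35:34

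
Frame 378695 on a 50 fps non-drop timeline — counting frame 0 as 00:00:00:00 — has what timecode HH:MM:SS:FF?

02:06:13:45

378695 ÷ 50 = 7573 full seconds, remainder 45 frames.
7573 s = 2 h 6 min 13 s.
Timecode: 02:06:13:45.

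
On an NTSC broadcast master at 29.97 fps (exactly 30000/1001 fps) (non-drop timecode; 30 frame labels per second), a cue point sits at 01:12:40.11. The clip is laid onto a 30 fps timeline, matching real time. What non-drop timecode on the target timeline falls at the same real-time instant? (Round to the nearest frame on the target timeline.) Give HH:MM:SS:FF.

Source frame index: (1×3600 + 12×60 + 40) × 30 + 11 = 130811.
Real time: 130811 / (30000/1001) = 130941811/30000 s.
Target frame: (130941811/30000) × (30) = 130941811/1000 ≈ 130941.811 → 130942.
At 30 labels/s: frame 130942 → 01:12:44:22.

01:12:44:22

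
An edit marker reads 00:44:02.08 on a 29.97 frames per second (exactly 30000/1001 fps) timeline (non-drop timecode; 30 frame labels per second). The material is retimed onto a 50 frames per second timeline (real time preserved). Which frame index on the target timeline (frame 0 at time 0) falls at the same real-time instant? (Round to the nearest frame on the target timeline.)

frame 132245

Source frame index: (0×3600 + 44×60 + 2) × 30 + 8 = 79268.
Real time: 79268 / (30000/1001) = 19836817/7500 s.
Target frame: (19836817/7500) × (50) = 19836817/150 ≈ 132245.447 → 132245.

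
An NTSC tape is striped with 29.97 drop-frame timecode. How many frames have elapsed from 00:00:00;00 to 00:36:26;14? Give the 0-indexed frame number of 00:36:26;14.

65528

Complete 10-minute blocks: 3, each 17982 frames → 53946.
Remaining 6 whole minutes in the current block: 1800 + 5 × 1798 = 10790 frames.
Within the current minute: 26 × 30 + 14 − 2 = 792 (labels ;00/;01 skipped at this minute). Total = 53946 + 10790 + 792 = 65528.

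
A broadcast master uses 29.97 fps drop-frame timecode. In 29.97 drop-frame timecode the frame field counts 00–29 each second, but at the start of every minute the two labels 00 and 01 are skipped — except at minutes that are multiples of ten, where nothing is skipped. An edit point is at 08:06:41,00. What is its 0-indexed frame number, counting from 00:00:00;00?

As if non-drop at 30 labels/s: (8 × 3600 + 6 × 60 + 41) × 30 + 0 = 876030.
Minute boundaries passed: 486; those not divisible by 10: 486 − 48 = 438; dropped labels = 2 × 438 = 876.
Actual frame index = 876030 − 876 = 875154.

875154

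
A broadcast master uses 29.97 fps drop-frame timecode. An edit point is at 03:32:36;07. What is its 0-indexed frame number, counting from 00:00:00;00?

382305

Complete 10-minute blocks: 21, each 17982 frames → 377622.
Remaining 2 whole minutes in the current block: 1800 + 1 × 1798 = 3598 frames.
Within the current minute: 36 × 30 + 7 − 2 = 1085 (labels ;00/;01 skipped at this minute). Total = 377622 + 3598 + 1085 = 382305.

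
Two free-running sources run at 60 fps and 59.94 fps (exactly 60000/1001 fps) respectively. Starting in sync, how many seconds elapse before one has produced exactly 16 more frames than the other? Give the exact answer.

The gap grows by |60000/1001 − 60| = 60/1001 frames per second.
Time for a 16-frame gap: 16 ÷ (60/1001) = 4004/15 s.

4004/15 seconds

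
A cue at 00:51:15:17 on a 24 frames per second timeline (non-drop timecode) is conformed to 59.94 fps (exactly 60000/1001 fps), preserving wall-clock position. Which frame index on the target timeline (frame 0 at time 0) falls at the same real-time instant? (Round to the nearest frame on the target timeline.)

frame 184358

Source frame index: (0×3600 + 51×60 + 15) × 24 + 17 = 73817.
Real time: 73817 / (24) = 73817/24 s.
Target frame: (73817/24) × (60000/1001) = 184542500/1001 ≈ 184358.142 → 184358.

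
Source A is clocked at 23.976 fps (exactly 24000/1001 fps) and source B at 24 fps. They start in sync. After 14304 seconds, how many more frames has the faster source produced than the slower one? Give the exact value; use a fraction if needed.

A emits 24000/1001 × 14304 = 343296000/1001 frames; B emits 24 × 14304 = 343296.
Difference = 343296/1001 frames (≈ 342.9530); B is ahead of A.

343296/1001 frames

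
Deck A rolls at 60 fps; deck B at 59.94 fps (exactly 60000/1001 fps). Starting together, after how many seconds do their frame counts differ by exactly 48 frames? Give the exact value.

The gap grows by |60000/1001 − 60| = 60/1001 frames per second.
Time for a 48-frame gap: 48 ÷ (60/1001) = 800.8 s.

800.8 seconds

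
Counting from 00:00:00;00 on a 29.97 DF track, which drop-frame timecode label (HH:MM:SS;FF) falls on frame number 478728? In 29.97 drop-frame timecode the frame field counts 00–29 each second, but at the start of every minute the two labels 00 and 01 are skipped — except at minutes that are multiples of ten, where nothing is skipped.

04:26:13;18

Ten DF minutes hold 17982 frames, so frame 478728 lies in block 26 (frames 467532–485513) with 11196 frames into that block.
The block's first minute is 1800 frames and the rest 1798 each; 11196 frames reaches minute 6, so 26 × 18 + 6 × 2 = 480 labels have been skipped so far.
Adding those back, label number 478728 + 480 = 479208 at 30 labels/s is 15973 s + 18 f = 4 h 26 min 13 s frame 18, i.e. 04:26:13;18.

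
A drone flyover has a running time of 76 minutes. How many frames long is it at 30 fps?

76 min = 4560 s.
Frames = 4560 × 30 = 136800.

136800 frames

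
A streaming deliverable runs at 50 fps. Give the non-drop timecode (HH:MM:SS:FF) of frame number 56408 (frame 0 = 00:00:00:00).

00:18:48:08

56408 ÷ 50 = 1128 full seconds, remainder 8 frames.
1128 s = 0 h 18 min 48 s.
Timecode: 00:18:48:08.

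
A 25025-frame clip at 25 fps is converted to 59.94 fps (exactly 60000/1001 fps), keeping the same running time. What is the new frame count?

60000 frames

Target frames = source frames × (target rate / source rate) = 25025 × (60000/1001)/(25) = 25025 × 2400/1001 = 60000.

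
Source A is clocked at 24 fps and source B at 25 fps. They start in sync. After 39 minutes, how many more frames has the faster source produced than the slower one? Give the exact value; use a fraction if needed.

39 min = 2340 s.
A emits 24 × 2340 = 56160 frames; B emits 25 × 2340 = 58500.
Difference = 2340 frames; B is ahead of A.

2340 frames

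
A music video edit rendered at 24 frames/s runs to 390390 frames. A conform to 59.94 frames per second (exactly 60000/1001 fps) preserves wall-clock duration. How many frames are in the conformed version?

Target frames = source frames × (target rate / source rate) = 390390 × (60000/1001)/(24) = 390390 × 2500/1001 = 975000.

975000 frames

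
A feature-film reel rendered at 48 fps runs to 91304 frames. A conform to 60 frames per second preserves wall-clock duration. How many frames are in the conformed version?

Target frames = source frames × (target rate / source rate) = 91304 × (60)/(48) = 91304 × 5/4 = 114130.

114130 frames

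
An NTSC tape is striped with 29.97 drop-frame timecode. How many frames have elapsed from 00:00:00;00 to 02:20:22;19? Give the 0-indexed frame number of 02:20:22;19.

252427

As if non-drop at 30 labels/s: (2 × 3600 + 20 × 60 + 22) × 30 + 19 = 252679.
Minute boundaries passed: 140; those not divisible by 10: 140 − 14 = 126; dropped labels = 2 × 126 = 252.
Actual frame index = 252679 − 252 = 252427.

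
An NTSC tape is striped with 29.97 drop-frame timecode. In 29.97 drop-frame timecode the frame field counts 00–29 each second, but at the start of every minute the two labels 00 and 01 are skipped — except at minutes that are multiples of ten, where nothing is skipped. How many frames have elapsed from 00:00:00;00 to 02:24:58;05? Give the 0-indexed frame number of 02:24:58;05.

Complete 10-minute blocks: 14, each 17982 frames → 251748.
Remaining 4 whole minutes in the current block: 1800 + 3 × 1798 = 7194 frames.
Within the current minute: 58 × 30 + 5 − 2 = 1743 (labels ;00/;01 skipped at this minute). Total = 251748 + 7194 + 1743 = 260685.

260685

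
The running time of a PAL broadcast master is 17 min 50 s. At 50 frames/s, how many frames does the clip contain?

53500 frames

17 min 50 s = 1070 s.
Frames = 1070 × 50 = 53500.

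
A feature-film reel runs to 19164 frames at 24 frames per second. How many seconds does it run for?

Running time = 19164 / (24) = 798.5 s.

798.5 seconds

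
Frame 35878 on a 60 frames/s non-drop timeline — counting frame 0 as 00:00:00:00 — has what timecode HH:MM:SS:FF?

00:09:57:58

35878 ÷ 60 = 597 full seconds, remainder 58 frames.
597 s = 0 h 9 min 57 s.
Timecode: 00:09:57:58.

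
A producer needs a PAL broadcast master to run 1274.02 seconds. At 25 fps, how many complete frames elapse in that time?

31850 frames

Frames = 1274.02 × 25 = 63701/2 ≈ 31850.5000.
Complete frames: 31850.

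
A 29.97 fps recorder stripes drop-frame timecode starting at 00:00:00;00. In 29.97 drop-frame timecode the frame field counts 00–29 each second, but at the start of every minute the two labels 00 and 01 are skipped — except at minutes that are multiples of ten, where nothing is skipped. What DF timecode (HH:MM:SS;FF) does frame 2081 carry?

00:01:09;13

Ten DF minutes hold 17982 frames, so frame 2081 lies in block 0 (frames 0–17981) with 2081 frames into that block.
The block's first minute is 1800 frames and the rest 1798 each; 2081 frames reaches minute 1, so 0 × 18 + 1 × 2 = 2 labels have been skipped so far.
Adding those back, label number 2081 + 2 = 2083 at 30 labels/s is 69 s + 13 f = 0 h 1 min 9 s frame 13, i.e. 00:01:09;13.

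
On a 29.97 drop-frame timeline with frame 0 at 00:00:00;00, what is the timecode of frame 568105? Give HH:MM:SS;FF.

Ten DF minutes hold 17982 frames, so frame 568105 lies in block 31 (frames 557442–575423) with 10663 frames into that block.
The block's first minute is 1800 frames and the rest 1798 each; 10663 frames reaches minute 5, so 31 × 18 + 5 × 2 = 568 labels have been skipped so far.
Adding those back, label number 568105 + 568 = 568673 at 30 labels/s is 18955 s + 23 f = 5 h 15 min 55 s frame 23, i.e. 05:15:55;23.

05:15:55;23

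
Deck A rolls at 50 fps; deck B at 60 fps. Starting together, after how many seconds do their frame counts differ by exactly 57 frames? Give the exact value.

The gap grows by |60 − 50| = 10 frames per second.
Time for a 57-frame gap: 57 ÷ (10) = 5.7 s.

5.7 seconds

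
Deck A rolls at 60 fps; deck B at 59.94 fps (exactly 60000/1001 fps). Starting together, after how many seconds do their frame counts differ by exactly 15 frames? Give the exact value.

The gap grows by |60000/1001 − 60| = 60/1001 frames per second.
Time for a 15-frame gap: 15 ÷ (60/1001) = 250.25 s.

250.25 seconds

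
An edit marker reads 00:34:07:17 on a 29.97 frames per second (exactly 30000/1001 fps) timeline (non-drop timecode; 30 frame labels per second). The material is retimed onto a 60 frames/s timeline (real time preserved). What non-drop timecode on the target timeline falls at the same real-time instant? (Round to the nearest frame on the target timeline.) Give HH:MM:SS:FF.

Source frame index: (0×3600 + 34×60 + 7) × 30 + 17 = 61427.
Real time: 61427 / (30000/1001) = 61488427/30000 s.
Target frame: (61488427/30000) × (60) = 61488427/500 ≈ 122976.854 → 122977.
At 60 labels/s: frame 122977 → 00:34:09:37.

00:34:09:37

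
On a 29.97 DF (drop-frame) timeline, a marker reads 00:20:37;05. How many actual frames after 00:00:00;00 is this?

37079

As if non-drop at 30 labels/s: (0 × 3600 + 20 × 60 + 37) × 30 + 5 = 37115.
Minute boundaries passed: 20; those not divisible by 10: 20 − 2 = 18; dropped labels = 2 × 18 = 36.
Actual frame index = 37115 − 36 = 37079.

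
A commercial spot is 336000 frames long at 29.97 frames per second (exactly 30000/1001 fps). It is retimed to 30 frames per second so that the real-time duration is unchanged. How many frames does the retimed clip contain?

Target frames = source frames × (target rate / source rate) = 336000 × (30)/(30000/1001) = 336000 × 1001/1000 = 336336.

336336 frames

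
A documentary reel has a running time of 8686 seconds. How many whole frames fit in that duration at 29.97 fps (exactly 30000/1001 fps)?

260319 frames

Frames = 8686 × 30000/1001 = 260580000/1001 ≈ 260319.6803.
Complete frames: 260319.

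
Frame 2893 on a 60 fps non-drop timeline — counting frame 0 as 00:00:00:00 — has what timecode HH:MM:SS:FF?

00:00:48:13

2893 ÷ 60 = 48 full seconds, remainder 13 frames.
48 s = 0 h 0 min 48 s.
Timecode: 00:00:48:13.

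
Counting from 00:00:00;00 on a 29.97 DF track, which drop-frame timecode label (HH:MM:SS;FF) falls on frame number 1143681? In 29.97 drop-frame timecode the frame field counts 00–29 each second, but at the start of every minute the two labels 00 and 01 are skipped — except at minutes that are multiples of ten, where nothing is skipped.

10:36:00;27

Ten DF minutes hold 17982 frames, so frame 1143681 lies in block 63 (frames 1132866–1150847) with 10815 frames into that block.
The block's first minute is 1800 frames and the rest 1798 each; 10815 frames reaches minute 6, so 63 × 18 + 6 × 2 = 1146 labels have been skipped so far.
Adding those back, label number 1143681 + 1146 = 1144827 at 30 labels/s is 38160 s + 27 f = 10 h 36 min 0 s frame 27, i.e. 10:36:00;27.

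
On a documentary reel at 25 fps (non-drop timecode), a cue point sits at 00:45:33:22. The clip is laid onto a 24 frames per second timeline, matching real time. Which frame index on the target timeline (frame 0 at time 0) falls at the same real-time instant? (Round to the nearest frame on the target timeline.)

frame 65613

Source frame index: (0×3600 + 45×60 + 33) × 25 + 22 = 68347.
Real time: 68347 / (25) = 68347/25 s.
Target frame: (68347/25) × (24) = 1640328/25 ≈ 65613.120 → 65613.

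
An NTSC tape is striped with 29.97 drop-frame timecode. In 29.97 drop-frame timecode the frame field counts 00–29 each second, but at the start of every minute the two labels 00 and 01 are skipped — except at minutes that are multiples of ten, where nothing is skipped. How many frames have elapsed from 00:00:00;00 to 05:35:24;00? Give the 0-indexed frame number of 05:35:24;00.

Complete 10-minute blocks: 33, each 17982 frames → 593406.
Remaining 5 whole minutes in the current block: 1800 + 4 × 1798 = 8992 frames.
Within the current minute: 24 × 30 + 0 − 2 = 718 (labels ;00/;01 skipped at this minute). Total = 593406 + 8992 + 718 = 603116.

603116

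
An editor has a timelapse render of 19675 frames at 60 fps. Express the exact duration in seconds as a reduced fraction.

Running time = 19675 ÷ (60) = 19675 × 1/60 = 3935/12 s.

3935/12 seconds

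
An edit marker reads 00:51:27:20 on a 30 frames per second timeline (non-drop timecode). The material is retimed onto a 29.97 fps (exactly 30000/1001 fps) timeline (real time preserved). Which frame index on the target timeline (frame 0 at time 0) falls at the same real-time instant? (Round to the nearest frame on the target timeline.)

Source frame index: (0×3600 + 51×60 + 27) × 30 + 20 = 92630.
Real time: 92630 / (30) = 9263/3 s.
Target frame: (9263/3) × (30000/1001) = 92630000/1001 ≈ 92537.463 → 92537.

frame 92537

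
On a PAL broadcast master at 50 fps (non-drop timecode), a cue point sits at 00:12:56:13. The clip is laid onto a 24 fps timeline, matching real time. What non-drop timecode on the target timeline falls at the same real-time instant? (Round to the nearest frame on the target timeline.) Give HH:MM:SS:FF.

Source frame index: (0×3600 + 12×60 + 56) × 50 + 13 = 38813.
Real time: 38813 / (50) = 38813/50 s.
Target frame: (38813/50) × (24) = 465756/25 ≈ 18630.240 → 18630.
At 24 labels/s: frame 18630 → 00:12:56:06.

00:12:56:06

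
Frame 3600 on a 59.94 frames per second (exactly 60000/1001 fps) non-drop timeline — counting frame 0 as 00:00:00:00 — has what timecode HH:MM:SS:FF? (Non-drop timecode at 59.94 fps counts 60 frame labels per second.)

00:01:00:00

3600 ÷ 60 = 60 full seconds, remainder 0 frames.
60 s = 0 h 1 min 0 s.
Timecode: 00:01:00:00.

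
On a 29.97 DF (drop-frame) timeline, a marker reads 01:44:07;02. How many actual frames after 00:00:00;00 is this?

187224

Complete 10-minute blocks: 10, each 17982 frames → 179820.
Remaining 4 whole minutes in the current block: 1800 + 3 × 1798 = 7194 frames.
Within the current minute: 7 × 30 + 2 − 2 = 210 (labels ;00/;01 skipped at this minute). Total = 179820 + 7194 + 210 = 187224.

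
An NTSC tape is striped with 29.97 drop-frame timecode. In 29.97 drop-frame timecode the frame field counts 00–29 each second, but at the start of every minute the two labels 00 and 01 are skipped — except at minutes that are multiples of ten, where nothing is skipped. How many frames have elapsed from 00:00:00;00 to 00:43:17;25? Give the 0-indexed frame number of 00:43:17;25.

As if non-drop at 30 labels/s: (0 × 3600 + 43 × 60 + 17) × 30 + 25 = 77935.
Minute boundaries passed: 43; those not divisible by 10: 43 − 4 = 39; dropped labels = 2 × 39 = 78.
Actual frame index = 77935 − 78 = 77857.

77857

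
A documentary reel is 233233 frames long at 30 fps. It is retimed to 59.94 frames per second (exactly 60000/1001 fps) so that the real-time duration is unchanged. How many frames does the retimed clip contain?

Target frames = source frames × (target rate / source rate) = 233233 × (60000/1001)/(30) = 233233 × 2000/1001 = 466000.

466000 frames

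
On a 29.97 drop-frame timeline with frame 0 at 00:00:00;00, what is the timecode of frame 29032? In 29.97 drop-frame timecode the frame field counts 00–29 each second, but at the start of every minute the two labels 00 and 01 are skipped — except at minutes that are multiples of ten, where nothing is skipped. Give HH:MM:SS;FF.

Ten DF minutes hold 17982 frames, so frame 29032 lies in block 1 (frames 17982–35963) with 11050 frames into that block.
The block's first minute is 1800 frames and the rest 1798 each; 11050 frames reaches minute 6, so 1 × 18 + 6 × 2 = 30 labels have been skipped so far.
Adding those back, label number 29032 + 30 = 29062 at 30 labels/s is 968 s + 22 f = 0 h 16 min 8 s frame 22, i.e. 00:16:08;22.

00:16:08;22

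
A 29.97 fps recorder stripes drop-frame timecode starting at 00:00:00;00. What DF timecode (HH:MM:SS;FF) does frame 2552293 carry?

23:39:21;19

Each 10-minute DF block holds 10 × 60 × 30 − 9 × 2 = 17982 frames. 2552293 ÷ 17982 → 141 full blocks, remainder 16831.
Within the partial block the first minute is 1800 frames and each further minute 1798, so 9 further minute boundaries passed. Total skipped labels = 18 × 141 + 2 × 9 = 2556.
Non-drop label index = 2552293 + 2556 = 2554849; at 30 labels/s that is 23:39:21:19, i.e. DF 23:39:21;19.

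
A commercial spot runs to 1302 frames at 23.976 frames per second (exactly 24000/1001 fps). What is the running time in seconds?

54.30425 seconds

Running time = 1302 / (24000/1001) = 54.30425 s.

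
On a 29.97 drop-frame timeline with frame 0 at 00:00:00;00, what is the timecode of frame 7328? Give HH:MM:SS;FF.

Ten DF minutes hold 17982 frames, so frame 7328 lies in block 0 (frames 0–17981) with 7328 frames into that block.
The block's first minute is 1800 frames and the rest 1798 each; 7328 frames reaches minute 4, so 0 × 18 + 4 × 2 = 8 labels have been skipped so far.
Adding those back, label number 7328 + 8 = 7336 at 30 labels/s is 244 s + 16 f = 0 h 4 min 4 s frame 16, i.e. 00:04:04;16.

00:04:04;16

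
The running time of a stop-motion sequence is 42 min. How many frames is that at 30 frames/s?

75600 frames

42 min = 2520 s.
Frames = 2520 × 30 = 75600.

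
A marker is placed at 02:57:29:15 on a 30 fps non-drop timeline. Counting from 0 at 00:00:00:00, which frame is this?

frame 319485

Total seconds to the label: (2 × 3600 + 57 × 60 + 29) = 10649.
Frame index = 10649 × 30 + 15 = 319485.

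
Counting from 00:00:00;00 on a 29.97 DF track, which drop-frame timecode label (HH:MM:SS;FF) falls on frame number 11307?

Each 10-minute DF block holds 10 × 60 × 30 − 9 × 2 = 17982 frames. 11307 ÷ 17982 → 0 full blocks, remainder 11307.
Within the partial block the first minute is 1800 frames and each further minute 1798, so 6 further minute boundaries passed. Total skipped labels = 18 × 0 + 2 × 6 = 12.
Non-drop label index = 11307 + 12 = 11319; at 30 labels/s that is 00:06:17:09, i.e. DF 00:06:17;09.

00:06:17;09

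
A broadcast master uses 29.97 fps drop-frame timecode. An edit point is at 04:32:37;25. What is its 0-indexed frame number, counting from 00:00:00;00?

As if non-drop at 30 labels/s: (4 × 3600 + 32 × 60 + 37) × 30 + 25 = 490735.
Minute boundaries passed: 272; those not divisible by 10: 272 − 27 = 245; dropped labels = 2 × 245 = 490.
Actual frame index = 490735 − 490 = 490245.

490245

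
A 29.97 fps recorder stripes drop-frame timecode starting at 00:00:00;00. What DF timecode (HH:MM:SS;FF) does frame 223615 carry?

02:04:21;09

Each 10-minute DF block holds 10 × 60 × 30 − 9 × 2 = 17982 frames. 223615 ÷ 17982 → 12 full blocks, remainder 7831.
Within the partial block the first minute is 1800 frames and each further minute 1798, so 4 further minute boundaries passed. Total skipped labels = 18 × 12 + 2 × 4 = 224.
Non-drop label index = 223615 + 224 = 223839; at 30 labels/s that is 02:04:21:09, i.e. DF 02:04:21;09.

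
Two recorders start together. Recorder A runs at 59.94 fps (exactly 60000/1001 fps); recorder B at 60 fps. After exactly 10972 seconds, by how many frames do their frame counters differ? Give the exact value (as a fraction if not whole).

A emits 60000/1001 × 10972 = 50640000/77 frames; B emits 60 × 10972 = 658320.
Difference = 50640/77 frames (≈ 657.6623); B is ahead of A.

50640/77 frames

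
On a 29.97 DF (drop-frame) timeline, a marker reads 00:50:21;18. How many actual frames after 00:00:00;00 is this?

90558

Complete 10-minute blocks: 5, each 17982 frames → 89910.
Remaining 0 whole minutes in the current block: 0 frames.
Within the current minute: 21 × 30 + 18 = 648. Total = 89910 + 0 + 648 = 90558.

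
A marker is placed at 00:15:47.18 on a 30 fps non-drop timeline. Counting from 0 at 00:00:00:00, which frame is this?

frame 28428

Total seconds to the label: (0 × 3600 + 15 × 60 + 47) = 947.
Frame index = 947 × 30 + 18 = 28428.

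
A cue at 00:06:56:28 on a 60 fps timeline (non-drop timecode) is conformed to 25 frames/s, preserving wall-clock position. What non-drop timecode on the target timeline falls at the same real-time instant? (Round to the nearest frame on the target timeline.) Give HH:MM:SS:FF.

Source frame index: (0×3600 + 6×60 + 56) × 60 + 28 = 24988.
Real time: 24988 / (60) = 6247/15 s.
Target frame: (6247/15) × (25) = 31235/3 ≈ 10411.667 → 10412.
At 25 labels/s: frame 10412 → 00:06:56:12.

00:06:56:12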